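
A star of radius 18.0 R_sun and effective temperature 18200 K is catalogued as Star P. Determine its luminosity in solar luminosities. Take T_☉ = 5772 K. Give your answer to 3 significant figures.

L/L_☉ = (R/R_☉)² (T/T_☉)⁴ = (18.0)² × (18200/5772)⁴
       = 324.0 × (3.153)⁴ = 324.0 × 98.85 = 3.203×10^4.

3.20×10^4 solar luminosities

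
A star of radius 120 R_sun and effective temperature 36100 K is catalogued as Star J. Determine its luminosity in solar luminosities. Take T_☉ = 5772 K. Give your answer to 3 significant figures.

L/L_☉ = (R/R_☉)² (T/T_☉)⁴ = (120)² × (36100/5772)⁴
       = 1.440×10^4 × (6.254)⁴ = 1.440×10^4 × 1530 = 2.203×10^7.

2.20×10^7 solar luminosities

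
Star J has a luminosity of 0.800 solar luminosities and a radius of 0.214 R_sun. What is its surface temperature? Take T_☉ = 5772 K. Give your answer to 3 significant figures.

T/T_☉ = (L/L_☉)^(1/4) / (R/R_☉)^(1/2)
T = 5772 × (0.800)^(1/4) / √(0.214) = 5772 × 0.9457 / 0.4626 = 1.180×10^4 K.

1.18×10^4 K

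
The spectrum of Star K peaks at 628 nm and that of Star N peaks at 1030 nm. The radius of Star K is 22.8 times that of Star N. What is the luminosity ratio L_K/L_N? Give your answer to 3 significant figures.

Wien's law gives T ∝ 1/λ_max, so T_K/T_N = λ_N/λ_K = 1030/628 = 1.640.
Then L ∝ R²T⁴ gives L_K/L_N = (22.8)² × (1.640)⁴ = 519.8 × 7.236 = 3762.

3.76×10^3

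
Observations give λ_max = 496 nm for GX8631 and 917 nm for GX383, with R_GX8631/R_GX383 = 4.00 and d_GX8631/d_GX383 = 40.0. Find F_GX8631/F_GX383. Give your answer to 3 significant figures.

Wien's law: T_GX8631/T_GX383 = λ_GX383/λ_GX8631 = 917/496 = 1.849.
L_GX8631/L_GX383 = (R_GX8631/R_GX383)²(T_GX8631/T_GX383)⁴ = (4.00)²(1.849)⁴ = 186.9.
F_GX8631/F_GX383 = (L_GX8631/L_GX383)/(d_GX8631/d_GX383)² = 186.9/(40.0)² = 0.1168.

0.117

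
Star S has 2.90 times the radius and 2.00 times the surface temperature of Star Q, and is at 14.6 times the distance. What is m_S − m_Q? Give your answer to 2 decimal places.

0.50

L_S/L_Q = (2.90)²(2.00)⁴ = 134.6.
F_S/F_Q = (L_S/L_Q)/(d_S/d_Q)² = 134.6/213.2 = 0.6313.
m_S − m_Q = −2.5 log₁₀(0.6313) = 0.50.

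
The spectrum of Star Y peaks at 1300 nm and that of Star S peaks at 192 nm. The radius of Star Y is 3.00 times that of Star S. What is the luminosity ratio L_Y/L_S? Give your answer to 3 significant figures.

Wien's law gives T ∝ 1/λ_max, so T_Y/T_S = λ_S/λ_Y = 192/1300 = 0.1477.
Then L ∝ R²T⁴ gives L_Y/L_S = (3.00)² × (0.1477)⁴ = 9.000 × 4.758×10^-4 = 0.004282.

0.00428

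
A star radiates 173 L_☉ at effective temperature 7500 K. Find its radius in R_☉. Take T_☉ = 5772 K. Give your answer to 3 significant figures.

7.79 R_☉

R/R_☉ = √(L/L_☉) / (T/T_☉)² = √(173) / (1.299)²
       = 13.15 / 1.688 = 7.790.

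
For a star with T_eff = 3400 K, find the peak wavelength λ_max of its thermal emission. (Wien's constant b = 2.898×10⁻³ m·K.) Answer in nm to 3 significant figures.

λ_max = b/T = 2.898×10⁻³ / 3400 = 8.52×10^-7 m = 852.4 nm.

852 nm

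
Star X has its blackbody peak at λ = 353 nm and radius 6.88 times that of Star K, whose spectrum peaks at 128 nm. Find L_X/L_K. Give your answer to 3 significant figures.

0.818

Wien's law gives T ∝ 1/λ_max, so T_X/T_K = λ_K/λ_X = 128/353 = 0.3626.
Then L ∝ R²T⁴ gives L_X/L_K = (6.88)² × (0.3626)⁴ = 47.33 × 0.01729 = 0.8183.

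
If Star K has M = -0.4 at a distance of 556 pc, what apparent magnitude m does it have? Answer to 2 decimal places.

8.33

m = M + 5 log₁₀(d/10 pc) = -0.4 + 5 log₁₀(556/10)
  = -0.4 + 5 × 1.745 = -0.4 + 8.73 = 8.33.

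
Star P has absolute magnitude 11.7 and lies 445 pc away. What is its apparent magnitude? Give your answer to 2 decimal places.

19.94

m = M + 5 log₁₀(d/10 pc) = 11.7 + 5 log₁₀(445/10)
  = 11.7 + 5 × 1.648 = 11.7 + 8.24 = 19.94.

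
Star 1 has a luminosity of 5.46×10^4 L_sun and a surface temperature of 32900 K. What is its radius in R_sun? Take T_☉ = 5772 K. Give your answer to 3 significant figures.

7.19 R_sun

R/R_☉ = √(L/L_☉) / (T/T_☉)² = √(5.46×10^4) / (5.700)²
       = 233.7 / 32.49 = 7.192.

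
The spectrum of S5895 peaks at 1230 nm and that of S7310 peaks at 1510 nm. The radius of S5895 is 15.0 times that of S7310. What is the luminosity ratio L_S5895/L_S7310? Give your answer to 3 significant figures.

511

Wien's law gives T ∝ 1/λ_max, so T_S5895/T_S7310 = λ_S7310/λ_S5895 = 1510/1230 = 1.228.
Then L ∝ R²T⁴ gives L_S5895/L_S7310 = (15.0)² × (1.228)⁴ = 225.0 × 2.271 = 511.1.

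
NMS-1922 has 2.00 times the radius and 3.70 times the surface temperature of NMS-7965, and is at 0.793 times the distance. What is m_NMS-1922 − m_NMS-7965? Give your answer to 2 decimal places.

-7.69

L_NMS-1922/L_NMS-7965 = (2.00)²(3.70)⁴ = 749.7.
F_NMS-1922/F_NMS-7965 = (L_NMS-1922/L_NMS-7965)/(d_NMS-1922/d_NMS-7965)² = 749.7/0.6288 = 1192.
m_NMS-1922 − m_NMS-7965 = −2.5 log₁₀(1192) = -7.69.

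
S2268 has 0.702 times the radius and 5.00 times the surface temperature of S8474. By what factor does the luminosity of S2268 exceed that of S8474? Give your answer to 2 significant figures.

From the Stefan–Boltzmann law, L ∝ R²T⁴, so
L_S2268/L_S8474 = (R_S2268/R_S8474)² (T_S2268/T_S8474)⁴ = (0.702)² × (5.00)⁴ = 0.4928 × 625.0 = 308.0.

3.1×10^2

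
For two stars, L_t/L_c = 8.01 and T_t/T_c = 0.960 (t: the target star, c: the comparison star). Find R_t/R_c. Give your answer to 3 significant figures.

3.07

L ∝ R²T⁴ gives R ∝ √L / T², so
R_t/R_c = √(8.01) / (0.960)² = 2.830 / 0.9216 = 3.071.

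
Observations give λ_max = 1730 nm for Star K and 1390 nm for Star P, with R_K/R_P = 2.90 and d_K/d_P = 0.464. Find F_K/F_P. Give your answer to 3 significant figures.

Wien's law: T_K/T_P = λ_P/λ_K = 1390/1730 = 0.8035.
L_K/L_P = (R_K/R_P)²(T_K/T_P)⁴ = (2.90)²(0.8035)⁴ = 3.505.
F_K/F_P = (L_K/L_P)/(d_K/d_P)² = 3.505/(0.464)² = 16.28.

16.3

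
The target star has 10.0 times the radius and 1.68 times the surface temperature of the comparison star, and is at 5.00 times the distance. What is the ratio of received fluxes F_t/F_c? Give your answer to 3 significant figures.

L_t/L_c = (R_t/R_c)²(T_t/T_c)⁴ = (10.0)² × (1.68)⁴ = 796.6.
F_t/F_c = (L_t/L_c)/(d_t/d_c)² = 796.6 / (5.00)² = 31.86.

31.9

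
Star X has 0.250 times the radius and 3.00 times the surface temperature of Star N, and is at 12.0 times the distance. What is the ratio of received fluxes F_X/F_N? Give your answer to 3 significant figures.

L_X/L_N = (R_X/R_N)²(T_X/T_N)⁴ = (0.250)² × (3.00)⁴ = 5.062.
F_X/F_N = (L_X/L_N)/(d_X/d_N)² = 5.062 / (12.0)² = 0.03516.

0.0352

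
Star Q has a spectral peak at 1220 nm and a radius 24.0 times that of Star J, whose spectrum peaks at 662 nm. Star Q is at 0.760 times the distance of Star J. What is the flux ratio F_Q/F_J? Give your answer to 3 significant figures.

Wien's law: T_Q/T_J = λ_J/λ_Q = 662/1220 = 0.5426.
L_Q/L_J = (R_Q/R_J)²(T_Q/T_J)⁴ = (24.0)²(0.5426)⁴ = 49.94.
F_Q/F_J = (L_Q/L_J)/(d_Q/d_J)² = 49.94/(0.760)² = 86.45.

86.5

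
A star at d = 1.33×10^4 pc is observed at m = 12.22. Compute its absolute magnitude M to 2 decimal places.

M = m − 5 log₁₀(d/10 pc) = 12.22 − 5 log₁₀(1.33×10^4/10)
  = 12.22 − 5 × 3.124 = 12.22 − 15.62 = -3.40.

-3.40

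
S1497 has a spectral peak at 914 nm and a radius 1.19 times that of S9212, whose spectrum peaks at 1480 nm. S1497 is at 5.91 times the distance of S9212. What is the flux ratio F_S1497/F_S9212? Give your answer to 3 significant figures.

Wien's law: T_S1497/T_S9212 = λ_S9212/λ_S1497 = 1480/914 = 1.619.
L_S1497/L_S9212 = (R_S1497/R_S9212)²(T_S1497/T_S9212)⁴ = (1.19)²(1.619)⁴ = 9.735.
F_S1497/F_S9212 = (L_S1497/L_S9212)/(d_S1497/d_S9212)² = 9.735/(5.91)² = 0.2787.

0.279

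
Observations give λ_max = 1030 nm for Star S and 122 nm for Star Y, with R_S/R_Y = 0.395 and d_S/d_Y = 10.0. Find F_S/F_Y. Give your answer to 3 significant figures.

Wien's law: T_S/T_Y = λ_Y/λ_S = 122/1030 = 0.1184.
L_S/L_Y = (R_S/R_Y)²(T_S/T_Y)⁴ = (0.395)²(0.1184)⁴ = 3.071×10^-5.
F_S/F_Y = (L_S/L_Y)/(d_S/d_Y)² = 3.071×10^-5/(10.0)² = 3.071×10^-7.

3.07×10^-7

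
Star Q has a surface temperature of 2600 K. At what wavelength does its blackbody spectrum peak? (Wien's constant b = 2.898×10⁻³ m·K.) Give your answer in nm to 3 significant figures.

λ_max = b/T = 2.898×10⁻³ / 2600 = 1.11×10^-6 m = 1115 nm.

1.11×10^3 nm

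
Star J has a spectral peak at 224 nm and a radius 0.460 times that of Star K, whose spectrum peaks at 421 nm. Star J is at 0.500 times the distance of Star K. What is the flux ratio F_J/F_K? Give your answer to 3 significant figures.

10.6

Wien's law: T_J/T_K = λ_K/λ_J = 421/224 = 1.879.
L_J/L_K = (R_J/R_K)²(T_J/T_K)⁴ = (0.460)²(1.879)⁴ = 2.640.
F_J/F_K = (L_J/L_K)/(d_J/d_K)² = 2.640/(0.500)² = 10.56.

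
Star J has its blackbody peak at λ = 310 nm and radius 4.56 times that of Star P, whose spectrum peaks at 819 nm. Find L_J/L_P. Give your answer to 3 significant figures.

1.01×10^3

Wien's law gives T ∝ 1/λ_max, so T_J/T_P = λ_P/λ_J = 819/310 = 2.642.
Then L ∝ R²T⁴ gives L_J/L_P = (4.56)² × (2.642)⁴ = 20.79 × 48.72 = 1013.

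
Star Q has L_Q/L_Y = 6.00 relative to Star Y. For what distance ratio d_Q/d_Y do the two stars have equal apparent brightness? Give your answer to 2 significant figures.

2.4

Equal flux requires L_Q/d_Q² = L_Y/d_Y², so d_Q/d_Y = √(L_Q/L_Y)
= √(6.00) = 2.449.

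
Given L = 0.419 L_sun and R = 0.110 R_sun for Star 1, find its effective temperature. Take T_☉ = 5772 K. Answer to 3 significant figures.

1.40×10^4 K

T/T_☉ = (L/L_☉)^(1/4) / (R/R_☉)^(1/2)
T = 5772 × (0.419)^(1/4) / √(0.110) = 5772 × 0.8046 / 0.3317 = 1.400×10^4 K.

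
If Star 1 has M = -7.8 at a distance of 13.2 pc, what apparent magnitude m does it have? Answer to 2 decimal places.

m = M + 5 log₁₀(d/10 pc) = -7.8 + 5 log₁₀(13.2/10)
  = -7.8 + 5 × 0.121 = -7.8 + 0.60 = -7.20.

-7.20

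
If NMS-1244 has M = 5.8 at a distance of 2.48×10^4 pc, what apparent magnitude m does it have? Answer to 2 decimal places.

22.77

m = M + 5 log₁₀(d/10 pc) = 5.8 + 5 log₁₀(2.48×10^4/10)
  = 5.8 + 5 × 3.394 = 5.8 + 16.97 = 22.77.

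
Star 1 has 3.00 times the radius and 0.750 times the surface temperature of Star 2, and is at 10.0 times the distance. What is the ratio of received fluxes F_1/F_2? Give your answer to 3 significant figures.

L_1/L_2 = (R_1/R_2)²(T_1/T_2)⁴ = (3.00)² × (0.750)⁴ = 2.848.
F_1/F_2 = (L_1/L_2)/(d_1/d_2)² = 2.848 / (10.0)² = 0.02848.

0.0285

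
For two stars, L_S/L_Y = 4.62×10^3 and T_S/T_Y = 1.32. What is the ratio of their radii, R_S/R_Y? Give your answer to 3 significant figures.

L ∝ R²T⁴ gives R ∝ √L / T², so
R_S/R_Y = √(4.62×10^3) / (1.32)² = 67.97 / 1.742 = 39.01.

39.0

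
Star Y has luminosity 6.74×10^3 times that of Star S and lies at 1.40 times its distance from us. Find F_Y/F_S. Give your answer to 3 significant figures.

F = L/(4πd²), so F_Y/F_S = (L_Y/L_S) / (d_Y/d_S)²
= 6.74×10^3 / (1.40)² = 6.74×10^3 / 1.960 = 3439.

3.44×10^3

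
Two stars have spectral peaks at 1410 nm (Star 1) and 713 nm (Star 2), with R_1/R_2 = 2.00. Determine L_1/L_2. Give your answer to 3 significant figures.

Wien's law gives T ∝ 1/λ_max, so T_1/T_2 = λ_2/λ_1 = 713/1410 = 0.5057.
Then L ∝ R²T⁴ gives L_1/L_2 = (2.00)² × (0.5057)⁴ = 4.000 × 0.06539 = 0.2615.

0.262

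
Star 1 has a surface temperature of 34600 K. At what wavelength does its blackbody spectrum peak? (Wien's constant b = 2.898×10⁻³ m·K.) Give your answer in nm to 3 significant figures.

λ_max = b/T = 2.898×10⁻³ / 34600 = 8.38×10^-8 m = 83.76 nm.

83.8 nm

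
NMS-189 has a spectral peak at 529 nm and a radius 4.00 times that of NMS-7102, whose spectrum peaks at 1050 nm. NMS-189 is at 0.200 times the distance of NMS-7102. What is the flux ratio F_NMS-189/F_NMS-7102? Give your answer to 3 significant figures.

Wien's law: T_NMS-189/T_NMS-7102 = λ_NMS-7102/λ_NMS-189 = 1050/529 = 1.985.
L_NMS-189/L_NMS-7102 = (R_NMS-189/R_NMS-7102)²(T_NMS-189/T_NMS-7102)⁴ = (4.00)²(1.985)⁴ = 248.3.
F_NMS-189/F_NMS-7102 = (L_NMS-189/L_NMS-7102)/(d_NMS-189/d_NMS-7102)² = 248.3/(0.200)² = 6209.

6.21×10^3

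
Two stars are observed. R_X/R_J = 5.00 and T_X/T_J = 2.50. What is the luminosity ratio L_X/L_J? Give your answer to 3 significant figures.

From the Stefan–Boltzmann law, L ∝ R²T⁴, so
L_X/L_J = (R_X/R_J)² (T_X/T_J)⁴ = (5.00)² × (2.50)⁴ = 25.00 × 39.06 = 976.6.

977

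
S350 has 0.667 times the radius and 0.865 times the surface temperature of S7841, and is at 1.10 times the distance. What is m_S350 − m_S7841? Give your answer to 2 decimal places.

1.72

L_S350/L_S7841 = (0.667)²(0.865)⁴ = 0.2491.
F_S350/F_S7841 = (L_S350/L_S7841)/(d_S350/d_S7841)² = 0.2491/1.210 = 0.2058.
m_S350 − m_S7841 = −2.5 log₁₀(0.2058) = 1.72.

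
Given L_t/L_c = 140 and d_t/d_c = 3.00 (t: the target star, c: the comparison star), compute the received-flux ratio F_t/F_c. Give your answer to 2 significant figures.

F = L/(4πd²), so F_t/F_c = (L_t/L_c) / (d_t/d_c)²
= 140 / (3.00)² = 140 / 9.000 = 15.56.

16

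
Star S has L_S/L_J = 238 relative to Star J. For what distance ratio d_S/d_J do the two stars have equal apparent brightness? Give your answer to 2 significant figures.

Equal flux requires L_S/d_S² = L_J/d_J², so d_S/d_J = √(L_S/L_J)
= √(238) = 15.43.

15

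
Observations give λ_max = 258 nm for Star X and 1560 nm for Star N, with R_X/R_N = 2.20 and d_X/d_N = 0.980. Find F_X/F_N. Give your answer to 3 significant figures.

Wien's law: T_X/T_N = λ_N/λ_X = 1560/258 = 6.047.
L_X/L_N = (R_X/R_N)²(T_X/T_N)⁴ = (2.20)²(6.047)⁴ = 6469.
F_X/F_N = (L_X/L_N)/(d_X/d_N)² = 6469/(0.980)² = 6736.

6.74×10^3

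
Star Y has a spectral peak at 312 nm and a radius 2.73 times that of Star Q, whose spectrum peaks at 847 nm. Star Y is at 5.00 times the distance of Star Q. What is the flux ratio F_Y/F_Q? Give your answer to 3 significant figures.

16.2

Wien's law: T_Y/T_Q = λ_Q/λ_Y = 847/312 = 2.715.
L_Y/L_Q = (R_Y/R_Q)²(T_Y/T_Q)⁴ = (2.73)²(2.715)⁴ = 404.8.
F_Y/F_Q = (L_Y/L_Q)/(d_Y/d_Q)² = 404.8/(5.00)² = 16.19.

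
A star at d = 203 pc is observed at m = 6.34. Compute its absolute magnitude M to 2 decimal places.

-0.20

M = m − 5 log₁₀(d/10 pc) = 6.34 − 5 log₁₀(203/10)
  = 6.34 − 5 × 1.307 = 6.34 − 6.54 = -0.20.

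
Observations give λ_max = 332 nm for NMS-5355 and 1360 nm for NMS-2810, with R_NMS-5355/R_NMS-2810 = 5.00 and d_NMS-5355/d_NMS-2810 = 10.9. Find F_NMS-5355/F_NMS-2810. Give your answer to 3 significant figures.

Wien's law: T_NMS-5355/T_NMS-2810 = λ_NMS-2810/λ_NMS-5355 = 1360/332 = 4.096.
L_NMS-5355/L_NMS-2810 = (R_NMS-5355/R_NMS-2810)²(T_NMS-5355/T_NMS-2810)⁴ = (5.00)²(4.096)⁴ = 7040.
F_NMS-5355/F_NMS-2810 = (L_NMS-5355/L_NMS-2810)/(d_NMS-5355/d_NMS-2810)² = 7040/(10.9)² = 59.25.

59.3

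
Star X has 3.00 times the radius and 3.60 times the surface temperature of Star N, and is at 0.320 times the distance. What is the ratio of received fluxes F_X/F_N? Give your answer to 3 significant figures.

1.48×10^4

L_X/L_N = (R_X/R_N)²(T_X/T_N)⁴ = (3.00)² × (3.60)⁴ = 1512.
F_X/F_N = (L_X/L_N)/(d_X/d_N)² = 1512 / (0.320)² = 1.476×10^4.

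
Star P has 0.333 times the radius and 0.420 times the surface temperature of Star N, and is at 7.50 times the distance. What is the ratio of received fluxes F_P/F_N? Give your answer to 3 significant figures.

6.13×10^-5

L_P/L_N = (R_P/R_N)²(T_P/T_N)⁴ = (0.333)² × (0.420)⁴ = 0.003451.
F_P/F_N = (L_P/L_N)/(d_P/d_N)² = 0.003451 / (7.50)² = 6.134×10^-5.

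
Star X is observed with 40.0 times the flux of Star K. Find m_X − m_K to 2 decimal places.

m_X − m_K = −2.5 log₁₀(F_X/F_K) = −2.5 log₁₀(40.0) = −2.5 × (1.602) = -4.005.

-4.01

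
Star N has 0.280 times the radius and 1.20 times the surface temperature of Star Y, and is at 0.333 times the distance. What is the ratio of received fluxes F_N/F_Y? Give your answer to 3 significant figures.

L_N/L_Y = (R_N/R_Y)²(T_N/T_Y)⁴ = (0.280)² × (1.20)⁴ = 0.1626.
F_N/F_Y = (L_N/L_Y)/(d_N/d_Y)² = 0.1626 / (0.333)² = 1.466.

1.47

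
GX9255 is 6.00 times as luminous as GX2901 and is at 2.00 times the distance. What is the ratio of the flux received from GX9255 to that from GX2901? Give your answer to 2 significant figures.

1.5

F = L/(4πd²), so F_GX9255/F_GX2901 = (L_GX9255/L_GX2901) / (d_GX9255/d_GX2901)²
= 6.00 / (2.00)² = 6.00 / 4.000 = 1.500.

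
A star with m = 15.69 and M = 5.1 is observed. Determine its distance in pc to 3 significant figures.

m − M = 5 log₁₀(d/10 pc)
15.69 − (5.1) = 10.59 = 5 log₁₀(d/10)
d = 10 × 10^(10.59/5) = 10 × 10^2.118 = 1312 pc.

1.31×10^3 pc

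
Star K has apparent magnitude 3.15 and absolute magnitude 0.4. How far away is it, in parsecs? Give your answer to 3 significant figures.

35.5 pc

m − M = 5 log₁₀(d/10 pc)
3.15 − (0.4) = 2.75 = 5 log₁₀(d/10)
d = 10 × 10^(2.75/5) = 10 × 10^0.550 = 35.48 pc.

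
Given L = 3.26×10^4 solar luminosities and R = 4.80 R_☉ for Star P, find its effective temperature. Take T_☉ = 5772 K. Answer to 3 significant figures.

3.54×10^4 K

T/T_☉ = (L/L_☉)^(1/4) / (R/R_☉)^(1/2)
T = 5772 × (3.26×10^4)^(1/4) / √(4.80) = 5772 × 13.44 / 2.191 = 3.540×10^4 K.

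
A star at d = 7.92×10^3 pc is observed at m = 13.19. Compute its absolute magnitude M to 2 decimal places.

-1.30

M = m − 5 log₁₀(d/10 pc) = 13.19 − 5 log₁₀(7.92×10^3/10)
  = 13.19 − 5 × 2.899 = 13.19 − 14.49 = -1.30.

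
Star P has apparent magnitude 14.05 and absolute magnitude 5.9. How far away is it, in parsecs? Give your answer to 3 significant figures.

427 pc

m − M = 5 log₁₀(d/10 pc)
14.05 − (5.9) = 8.15 = 5 log₁₀(d/10)
d = 10 × 10^(8.15/5) = 10 × 10^1.630 = 426.6 pc.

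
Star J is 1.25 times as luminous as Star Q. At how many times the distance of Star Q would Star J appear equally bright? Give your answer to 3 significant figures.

Equal flux requires L_J/d_J² = L_Q/d_Q², so d_J/d_Q = √(L_J/L_Q)
= √(1.25) = 1.118.

1.12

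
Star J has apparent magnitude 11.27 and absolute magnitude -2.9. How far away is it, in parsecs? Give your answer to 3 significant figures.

m − M = 5 log₁₀(d/10 pc)
11.27 − (-2.9) = 14.17 = 5 log₁₀(d/10)
d = 10 × 10^(14.17/5) = 10 × 10^2.834 = 6823 pc.

6.82×10^3 pc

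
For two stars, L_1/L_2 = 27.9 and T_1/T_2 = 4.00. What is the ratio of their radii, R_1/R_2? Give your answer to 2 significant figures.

L ∝ R²T⁴ gives R ∝ √L / T², so
R_1/R_2 = √(27.9) / (4.00)² = 5.282 / 16.00 = 0.3301.

0.33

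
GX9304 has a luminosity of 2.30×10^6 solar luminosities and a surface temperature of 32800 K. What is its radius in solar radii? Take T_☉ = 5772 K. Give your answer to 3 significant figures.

R/R_☉ = √(L/L_☉) / (T/T_☉)² = √(2.30×10^6) / (5.683)²
       = 1517 / 32.29 = 46.96.

47.0 solar radii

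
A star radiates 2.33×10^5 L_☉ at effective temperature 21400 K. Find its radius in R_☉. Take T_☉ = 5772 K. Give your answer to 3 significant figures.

R/R_☉ = √(L/L_☉) / (T/T_☉)² = √(2.33×10^5) / (3.708)²
       = 482.7 / 13.75 = 35.12.

35.1 R_☉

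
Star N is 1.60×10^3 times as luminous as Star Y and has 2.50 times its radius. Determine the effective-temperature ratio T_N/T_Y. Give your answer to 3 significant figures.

L ∝ R²T⁴ gives T ∝ (L/R²)^(1/4), so
T_N/T_Y = (1.60×10^3 / 2.50²)^(1/4) = (256.0)^(1/4) = 4.000.

4.00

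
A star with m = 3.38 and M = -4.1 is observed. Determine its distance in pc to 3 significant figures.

313 pc

m − M = 5 log₁₀(d/10 pc)
3.38 − (-4.1) = 7.48 = 5 log₁₀(d/10)
d = 10 × 10^(7.48/5) = 10 × 10^1.496 = 313.3 pc.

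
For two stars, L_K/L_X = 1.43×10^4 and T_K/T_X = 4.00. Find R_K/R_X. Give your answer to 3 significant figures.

7.47

L ∝ R²T⁴ gives R ∝ √L / T², so
R_K/R_X = √(1.43×10^4) / (4.00)² = 119.6 / 16.00 = 7.474.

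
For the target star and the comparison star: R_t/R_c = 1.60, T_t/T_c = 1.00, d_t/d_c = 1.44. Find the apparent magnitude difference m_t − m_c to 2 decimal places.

-0.23

L_t/L_c = (1.60)²(1.00)⁴ = 2.560.
F_t/F_c = (L_t/L_c)/(d_t/d_c)² = 2.560/2.074 = 1.235.
m_t − m_c = −2.5 log₁₀(1.235) = -0.23.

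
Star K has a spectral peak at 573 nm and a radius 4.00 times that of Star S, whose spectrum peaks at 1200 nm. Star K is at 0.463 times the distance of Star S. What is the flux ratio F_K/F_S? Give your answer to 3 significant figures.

1.44×10^3

Wien's law: T_K/T_S = λ_S/λ_K = 1200/573 = 2.094.
L_K/L_S = (R_K/R_S)²(T_K/T_S)⁴ = (4.00)²(2.094)⁴ = 307.8.
F_K/F_S = (L_K/L_S)/(d_K/d_S)² = 307.8/(0.463)² = 1436.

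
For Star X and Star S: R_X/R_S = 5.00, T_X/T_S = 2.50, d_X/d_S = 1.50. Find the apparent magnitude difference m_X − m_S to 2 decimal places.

-6.59

L_X/L_S = (5.00)²(2.50)⁴ = 976.6.
F_X/F_S = (L_X/L_S)/(d_X/d_S)² = 976.6/2.250 = 434.0.
m_X − m_S = −2.5 log₁₀(434.0) = -6.59.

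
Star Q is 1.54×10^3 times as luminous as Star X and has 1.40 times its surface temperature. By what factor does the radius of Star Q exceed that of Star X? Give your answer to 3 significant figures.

20.0

L ∝ R²T⁴ gives R ∝ √L / T², so
R_Q/R_X = √(1.54×10^3) / (1.40)² = 39.24 / 1.960 = 20.02.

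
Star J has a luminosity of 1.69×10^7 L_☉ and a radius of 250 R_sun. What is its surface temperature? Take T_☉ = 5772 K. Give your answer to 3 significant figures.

2.34×10^4 K

T/T_☉ = (L/L_☉)^(1/4) / (R/R_☉)^(1/2)
T = 5772 × (1.69×10^7)^(1/4) / √(250) = 5772 × 64.12 / 15.81 = 2.341×10^4 K.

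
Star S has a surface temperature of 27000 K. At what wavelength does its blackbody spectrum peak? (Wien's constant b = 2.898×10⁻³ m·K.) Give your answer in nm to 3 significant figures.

λ_max = b/T = 2.898×10⁻³ / 27000 = 1.07×10^-7 m = 107.3 nm.

107 nm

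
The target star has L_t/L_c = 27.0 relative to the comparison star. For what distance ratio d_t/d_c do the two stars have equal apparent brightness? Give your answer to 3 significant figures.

Equal flux requires L_t/d_t² = L_c/d_c², so d_t/d_c = √(L_t/L_c)
= √(27.0) = 5.196.

5.20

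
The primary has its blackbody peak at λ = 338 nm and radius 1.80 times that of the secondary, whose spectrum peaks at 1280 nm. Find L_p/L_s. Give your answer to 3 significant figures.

Wien's law gives T ∝ 1/λ_max, so T_p/T_s = λ_s/λ_p = 1280/338 = 3.787.
Then L ∝ R²T⁴ gives L_p/L_s = (1.80)² × (3.787)⁴ = 3.240 × 205.7 = 666.4.

666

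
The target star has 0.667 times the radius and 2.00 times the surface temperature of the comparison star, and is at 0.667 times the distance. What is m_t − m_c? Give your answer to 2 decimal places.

L_t/L_c = (0.667)²(2.00)⁴ = 7.118.
F_t/F_c = (L_t/L_c)/(d_t/d_c)² = 7.118/0.4449 = 16.00.
m_t − m_c = −2.5 log₁₀(16.00) = -3.01.

-3.01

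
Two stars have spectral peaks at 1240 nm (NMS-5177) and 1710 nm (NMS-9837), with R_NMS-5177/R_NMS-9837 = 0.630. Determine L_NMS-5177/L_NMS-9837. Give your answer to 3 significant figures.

Wien's law gives T ∝ 1/λ_max, so T_NMS-5177/T_NMS-9837 = λ_NMS-9837/λ_NMS-5177 = 1710/1240 = 1.379.
Then L ∝ R²T⁴ gives L_NMS-5177/L_NMS-9837 = (0.630)² × (1.379)⁴ = 0.3969 × 3.617 = 1.435.

1.44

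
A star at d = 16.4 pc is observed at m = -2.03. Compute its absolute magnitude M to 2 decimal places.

M = m − 5 log₁₀(d/10 pc) = -2.03 − 5 log₁₀(16.4/10)
  = -2.03 − 5 × 0.215 = -2.03 − 1.07 = -3.10.

-3.10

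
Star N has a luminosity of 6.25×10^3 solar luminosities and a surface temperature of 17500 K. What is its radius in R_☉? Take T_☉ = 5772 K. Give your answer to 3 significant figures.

8.60 R_☉

R/R_☉ = √(L/L_☉) / (T/T_☉)² = √(6.25×10^3) / (3.032)²
       = 79.06 / 9.192 = 8.600.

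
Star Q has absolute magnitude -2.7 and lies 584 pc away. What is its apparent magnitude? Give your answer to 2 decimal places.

6.13

m = M + 5 log₁₀(d/10 pc) = -2.7 + 5 log₁₀(584/10)
  = -2.7 + 5 × 1.766 = -2.7 + 8.83 = 6.13.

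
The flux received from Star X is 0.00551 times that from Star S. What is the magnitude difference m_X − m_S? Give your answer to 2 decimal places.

m_X − m_S = −2.5 log₁₀(F_X/F_S) = −2.5 log₁₀(0.00551) = −2.5 × (-2.259) = 5.647.

5.65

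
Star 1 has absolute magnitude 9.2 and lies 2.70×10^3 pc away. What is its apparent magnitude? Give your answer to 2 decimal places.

21.36

m = M + 5 log₁₀(d/10 pc) = 9.2 + 5 log₁₀(2.70×10^3/10)
  = 9.2 + 5 × 2.431 = 9.2 + 12.16 = 21.36.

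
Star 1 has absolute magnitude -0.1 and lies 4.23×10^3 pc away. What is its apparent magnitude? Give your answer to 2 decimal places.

13.03

m = M + 5 log₁₀(d/10 pc) = -0.1 + 5 log₁₀(4.23×10^3/10)
  = -0.1 + 5 × 2.626 = -0.1 + 13.13 = 13.03.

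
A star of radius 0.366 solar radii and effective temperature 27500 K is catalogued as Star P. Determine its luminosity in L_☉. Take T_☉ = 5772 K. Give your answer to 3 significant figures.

L/L_☉ = (R/R_☉)² (T/T_☉)⁴ = (0.366)² × (27500/5772)⁴
       = 0.1340 × (4.764)⁴ = 0.1340 × 515.3 = 69.02.

69.0 L_☉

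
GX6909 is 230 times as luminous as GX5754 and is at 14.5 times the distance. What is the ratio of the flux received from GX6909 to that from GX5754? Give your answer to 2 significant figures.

F = L/(4πd²), so F_GX6909/F_GX5754 = (L_GX6909/L_GX5754) / (d_GX6909/d_GX5754)²
= 230 / (14.5)² = 230 / 210.2 = 1.094.

1.1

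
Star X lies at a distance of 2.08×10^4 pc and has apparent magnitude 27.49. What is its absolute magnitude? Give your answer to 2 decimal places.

10.90

M = m − 5 log₁₀(d/10 pc) = 27.49 − 5 log₁₀(2.08×10^4/10)
  = 27.49 − 5 × 3.318 = 27.49 − 16.59 = 10.90.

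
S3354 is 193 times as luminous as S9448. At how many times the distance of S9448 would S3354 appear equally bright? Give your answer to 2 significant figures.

14

Equal flux requires L_S3354/d_S3354² = L_S9448/d_S9448², so d_S3354/d_S9448 = √(L_S3354/L_S9448)
= √(193) = 13.89.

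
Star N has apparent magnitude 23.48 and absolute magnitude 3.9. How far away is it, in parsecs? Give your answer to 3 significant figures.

8.24×10^4 pc

m − M = 5 log₁₀(d/10 pc)
23.48 − (3.9) = 19.58 = 5 log₁₀(d/10)
d = 10 × 10^(19.58/5) = 10 × 10^3.916 = 8.241×10^4 pc.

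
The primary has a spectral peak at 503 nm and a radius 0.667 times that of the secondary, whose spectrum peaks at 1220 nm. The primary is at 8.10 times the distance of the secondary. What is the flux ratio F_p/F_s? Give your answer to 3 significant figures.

0.235

Wien's law: T_p/T_s = λ_s/λ_p = 1220/503 = 2.425.
L_p/L_s = (R_p/R_s)²(T_p/T_s)⁴ = (0.667)²(2.425)⁴ = 15.40.
F_p/F_s = (L_p/L_s)/(d_p/d_s)² = 15.40/(8.10)² = 0.2347.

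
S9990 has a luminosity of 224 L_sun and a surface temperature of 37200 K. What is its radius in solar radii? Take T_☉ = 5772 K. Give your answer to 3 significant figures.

0.360 solar radii

R/R_☉ = √(L/L_☉) / (T/T_☉)² = √(224) / (6.445)²
       = 14.97 / 41.54 = 0.3603.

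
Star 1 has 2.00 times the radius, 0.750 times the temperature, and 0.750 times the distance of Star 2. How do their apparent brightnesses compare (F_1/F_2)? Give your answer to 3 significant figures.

2.25

L_1/L_2 = (R_1/R_2)²(T_1/T_2)⁴ = (2.00)² × (0.750)⁴ = 1.266.
F_1/F_2 = (L_1/L_2)/(d_1/d_2)² = 1.266 / (0.750)² = 2.250.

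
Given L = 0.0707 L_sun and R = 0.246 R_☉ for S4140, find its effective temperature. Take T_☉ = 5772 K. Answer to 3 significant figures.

6.00×10^3 K

T/T_☉ = (L/L_☉)^(1/4) / (R/R_☉)^(1/2)
T = 5772 × (0.0707)^(1/4) / √(0.246) = 5772 × 0.5156 / 0.4960 = 6001 K.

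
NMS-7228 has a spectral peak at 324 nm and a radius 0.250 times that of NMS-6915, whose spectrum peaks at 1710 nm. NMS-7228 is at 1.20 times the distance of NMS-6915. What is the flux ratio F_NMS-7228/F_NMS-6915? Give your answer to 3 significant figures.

33.7

Wien's law: T_NMS-7228/T_NMS-6915 = λ_NMS-6915/λ_NMS-7228 = 1710/324 = 5.278.
L_NMS-7228/L_NMS-6915 = (R_NMS-7228/R_NMS-6915)²(T_NMS-7228/T_NMS-6915)⁴ = (0.250)²(5.278)⁴ = 48.49.
F_NMS-7228/F_NMS-6915 = (L_NMS-7228/L_NMS-6915)/(d_NMS-7228/d_NMS-6915)² = 48.49/(1.20)² = 33.68.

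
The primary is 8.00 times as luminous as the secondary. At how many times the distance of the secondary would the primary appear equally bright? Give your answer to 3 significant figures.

Equal flux requires L_p/d_p² = L_s/d_s², so d_p/d_s = √(L_p/L_s)
= √(8.00) = 2.828.

2.83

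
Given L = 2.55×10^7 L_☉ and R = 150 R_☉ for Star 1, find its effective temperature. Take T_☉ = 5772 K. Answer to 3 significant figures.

T/T_☉ = (L/L_☉)^(1/4) / (R/R_☉)^(1/2)
T = 5772 × (2.55×10^7)^(1/4) / √(150) = 5772 × 71.06 / 12.25 = 3.349×10^4 K.

3.35×10^4 K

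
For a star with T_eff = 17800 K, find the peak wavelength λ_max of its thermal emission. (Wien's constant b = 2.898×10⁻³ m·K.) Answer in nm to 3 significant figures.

λ_max = b/T = 2.898×10⁻³ / 17800 = 1.63×10^-7 m = 162.8 nm.

163 nm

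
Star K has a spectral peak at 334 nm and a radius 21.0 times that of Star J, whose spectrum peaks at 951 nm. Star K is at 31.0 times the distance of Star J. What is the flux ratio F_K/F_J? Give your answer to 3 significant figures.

Wien's law: T_K/T_J = λ_J/λ_K = 951/334 = 2.847.
L_K/L_J = (R_K/R_J)²(T_K/T_J)⁴ = (21.0)²(2.847)⁴ = 2.899×10^4.
F_K/F_J = (L_K/L_J)/(d_K/d_J)² = 2.899×10^4/(31.0)² = 30.16.

30.2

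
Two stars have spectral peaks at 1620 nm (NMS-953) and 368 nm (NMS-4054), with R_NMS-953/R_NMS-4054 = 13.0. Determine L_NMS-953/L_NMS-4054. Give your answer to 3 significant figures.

0.450

Wien's law gives T ∝ 1/λ_max, so T_NMS-953/T_NMS-4054 = λ_NMS-4054/λ_NMS-953 = 368/1620 = 0.2272.
Then L ∝ R²T⁴ gives L_NMS-953/L_NMS-4054 = (13.0)² × (0.2272)⁴ = 169.0 × 0.002663 = 0.4500.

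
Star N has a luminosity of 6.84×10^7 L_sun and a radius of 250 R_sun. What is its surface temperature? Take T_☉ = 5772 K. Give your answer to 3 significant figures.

T/T_☉ = (L/L_☉)^(1/4) / (R/R_☉)^(1/2)
T = 5772 × (6.84×10^7)^(1/4) / √(250) = 5772 × 90.94 / 15.81 = 3.320×10^4 K.

3.32×10^4 K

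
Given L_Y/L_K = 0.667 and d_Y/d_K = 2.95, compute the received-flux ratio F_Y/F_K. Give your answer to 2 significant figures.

F = L/(4πd²), so F_Y/F_K = (L_Y/L_K) / (d_Y/d_K)²
= 0.667 / (2.95)² = 0.667 / 8.703 = 0.07664.

0.077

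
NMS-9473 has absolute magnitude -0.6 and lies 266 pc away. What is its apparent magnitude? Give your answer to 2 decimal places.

m = M + 5 log₁₀(d/10 pc) = -0.6 + 5 log₁₀(266/10)
  = -0.6 + 5 × 1.425 = -0.6 + 7.12 = 6.52.

6.52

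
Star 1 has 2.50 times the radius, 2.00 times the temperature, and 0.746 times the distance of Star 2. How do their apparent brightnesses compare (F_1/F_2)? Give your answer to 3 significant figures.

L_1/L_2 = (R_1/R_2)²(T_1/T_2)⁴ = (2.50)² × (2.00)⁴ = 100.0.
F_1/F_2 = (L_1/L_2)/(d_1/d_2)² = 100.0 / (0.746)² = 179.7.

180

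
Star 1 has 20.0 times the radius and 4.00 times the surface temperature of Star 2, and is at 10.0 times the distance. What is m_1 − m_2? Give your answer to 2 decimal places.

-7.53

L_1/L_2 = (20.0)²(4.00)⁴ = 1.024×10^5.
F_1/F_2 = (L_1/L_2)/(d_1/d_2)² = 1.024×10^5/100.0 = 1024.
m_1 − m_2 = −2.5 log₁₀(1024) = -7.53.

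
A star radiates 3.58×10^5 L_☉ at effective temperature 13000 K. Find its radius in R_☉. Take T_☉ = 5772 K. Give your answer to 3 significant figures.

118 R_☉

R/R_☉ = √(L/L_☉) / (T/T_☉)² = √(3.58×10^5) / (2.252)²
       = 598.3 / 5.073 = 118.0.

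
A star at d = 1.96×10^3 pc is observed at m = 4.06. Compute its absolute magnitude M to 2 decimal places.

-7.40

M = m − 5 log₁₀(d/10 pc) = 4.06 − 5 log₁₀(1.96×10^3/10)
  = 4.06 − 5 × 2.292 = 4.06 − 11.46 = -7.40.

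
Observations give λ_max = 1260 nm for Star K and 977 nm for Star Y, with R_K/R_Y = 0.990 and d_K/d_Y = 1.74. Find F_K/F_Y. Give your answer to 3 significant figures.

Wien's law: T_K/T_Y = λ_Y/λ_K = 977/1260 = 0.7754.
L_K/L_Y = (R_K/R_Y)²(T_K/T_Y)⁴ = (0.990)²(0.7754)⁴ = 0.3543.
F_K/F_Y = (L_K/L_Y)/(d_K/d_Y)² = 0.3543/(1.74)² = 0.1170.

0.117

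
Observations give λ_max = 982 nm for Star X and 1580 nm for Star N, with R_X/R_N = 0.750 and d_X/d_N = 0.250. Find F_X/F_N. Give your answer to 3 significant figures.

60.3

Wien's law: T_X/T_N = λ_N/λ_X = 1580/982 = 1.609.
L_X/L_N = (R_X/R_N)²(T_X/T_N)⁴ = (0.750)²(1.609)⁴ = 3.770.
F_X/F_N = (L_X/L_N)/(d_X/d_N)² = 3.770/(0.250)² = 60.31.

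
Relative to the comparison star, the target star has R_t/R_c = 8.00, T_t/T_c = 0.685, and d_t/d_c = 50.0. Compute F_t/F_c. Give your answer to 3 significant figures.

0.00564

L_t/L_c = (R_t/R_c)²(T_t/T_c)⁴ = (8.00)² × (0.685)⁴ = 14.09.
F_t/F_c = (L_t/L_c)/(d_t/d_c)² = 14.09 / (50.0)² = 0.005636.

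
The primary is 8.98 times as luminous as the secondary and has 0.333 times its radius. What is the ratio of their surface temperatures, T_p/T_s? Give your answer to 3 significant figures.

L ∝ R²T⁴ gives T ∝ (L/R²)^(1/4), so
T_p/T_s = (8.98 / 0.333²)^(1/4) = (80.98)^(1/4) = 3.000.

3.00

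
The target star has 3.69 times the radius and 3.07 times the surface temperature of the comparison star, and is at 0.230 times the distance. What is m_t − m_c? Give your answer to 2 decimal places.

L_t/L_c = (3.69)²(3.07)⁴ = 1210.
F_t/F_c = (L_t/L_c)/(d_t/d_c)² = 1210/0.05290 = 2.286×10^4.
m_t − m_c = −2.5 log₁₀(2.286×10^4) = -10.90.

-10.90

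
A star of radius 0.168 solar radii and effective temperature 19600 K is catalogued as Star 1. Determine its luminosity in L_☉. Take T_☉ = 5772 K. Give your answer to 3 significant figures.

3.75 L_☉

L/L_☉ = (R/R_☉)² (T/T_☉)⁴ = (0.168)² × (19600/5772)⁴
       = 0.02822 × (3.396)⁴ = 0.02822 × 133.0 = 3.753.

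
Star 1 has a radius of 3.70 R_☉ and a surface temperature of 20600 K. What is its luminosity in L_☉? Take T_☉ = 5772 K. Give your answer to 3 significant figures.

L/L_☉ = (R/R_☉)² (T/T_☉)⁴ = (3.70)² × (20600/5772)⁴
       = 13.69 × (3.569)⁴ = 13.69 × 162.2 = 2221.

2.22×10^3 L_☉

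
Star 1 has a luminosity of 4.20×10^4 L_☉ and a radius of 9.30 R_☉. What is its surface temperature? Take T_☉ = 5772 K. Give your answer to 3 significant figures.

2.71×10^4 K

T/T_☉ = (L/L_☉)^(1/4) / (R/R_☉)^(1/2)
T = 5772 × (4.20×10^4)^(1/4) / √(9.30) = 5772 × 14.32 / 3.050 = 2.710×10^4 K.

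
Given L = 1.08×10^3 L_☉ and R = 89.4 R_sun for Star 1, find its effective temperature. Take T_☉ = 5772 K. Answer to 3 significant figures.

3.50×10^3 K

T/T_☉ = (L/L_☉)^(1/4) / (R/R_☉)^(1/2)
T = 5772 × (1.08×10^3)^(1/4) / √(89.4) = 5772 × 5.733 / 9.455 = 3500 K.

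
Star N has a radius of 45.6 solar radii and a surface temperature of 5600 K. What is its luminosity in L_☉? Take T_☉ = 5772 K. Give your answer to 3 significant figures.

L/L_☉ = (R/R_☉)² (T/T_☉)⁴ = (45.6)² × (5600/5772)⁴
       = 2079 × (0.9702)⁴ = 2079 × 0.8860 = 1842.

1.84×10^3 L_☉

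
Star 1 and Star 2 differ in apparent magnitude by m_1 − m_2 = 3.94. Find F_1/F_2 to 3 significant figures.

F_1/F_2 = 10^(−(m_1 − m_2)/2.5) = 10^(-3.94/2.5) = 10^-1.576 = 0.02655.

0.0265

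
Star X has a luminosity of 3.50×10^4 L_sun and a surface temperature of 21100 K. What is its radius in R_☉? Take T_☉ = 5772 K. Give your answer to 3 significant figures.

14.0 R_☉

R/R_☉ = √(L/L_☉) / (T/T_☉)² = √(3.50×10^4) / (3.656)²
       = 187.1 / 13.36 = 14.00.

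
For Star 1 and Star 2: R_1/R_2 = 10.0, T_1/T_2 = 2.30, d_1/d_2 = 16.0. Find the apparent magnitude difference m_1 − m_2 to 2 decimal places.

L_1/L_2 = (10.0)²(2.30)⁴ = 2798.
F_1/F_2 = (L_1/L_2)/(d_1/d_2)² = 2798/256.0 = 10.93.
m_1 − m_2 = −2.5 log₁₀(10.93) = -2.60.

-2.60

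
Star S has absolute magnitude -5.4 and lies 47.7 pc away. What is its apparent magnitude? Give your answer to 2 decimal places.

m = M + 5 log₁₀(d/10 pc) = -5.4 + 5 log₁₀(47.7/10)
  = -5.4 + 5 × 0.679 = -5.4 + 3.39 = -2.01.

-2.01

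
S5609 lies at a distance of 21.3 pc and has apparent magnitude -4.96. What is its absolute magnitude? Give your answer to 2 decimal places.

M = m − 5 log₁₀(d/10 pc) = -4.96 − 5 log₁₀(21.3/10)
  = -4.96 − 5 × 0.328 = -4.96 − 1.64 = -6.60.

-6.60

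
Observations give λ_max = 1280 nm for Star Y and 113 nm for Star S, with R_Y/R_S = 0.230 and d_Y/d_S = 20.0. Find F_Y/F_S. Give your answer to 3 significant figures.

8.03×10^-9

Wien's law: T_Y/T_S = λ_S/λ_Y = 113/1280 = 0.08828.
L_Y/L_S = (R_Y/R_S)²(T_Y/T_S)⁴ = (0.230)²(0.08828)⁴ = 3.213×10^-6.
F_Y/F_S = (L_Y/L_S)/(d_Y/d_S)² = 3.213×10^-6/(20.0)² = 8.033×10^-9.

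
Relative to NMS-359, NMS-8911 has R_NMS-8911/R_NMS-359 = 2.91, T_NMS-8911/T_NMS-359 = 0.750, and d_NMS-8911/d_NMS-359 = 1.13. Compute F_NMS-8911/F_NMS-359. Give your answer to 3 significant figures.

2.10

L_NMS-8911/L_NMS-359 = (R_NMS-8911/R_NMS-359)²(T_NMS-8911/T_NMS-359)⁴ = (2.91)² × (0.750)⁴ = 2.679.
F_NMS-8911/F_NMS-359 = (L_NMS-8911/L_NMS-359)/(d_NMS-8911/d_NMS-359)² = 2.679 / (1.13)² = 2.098.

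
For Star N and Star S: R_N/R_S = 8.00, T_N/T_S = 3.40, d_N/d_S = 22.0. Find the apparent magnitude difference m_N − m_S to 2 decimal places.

-3.12

L_N/L_S = (8.00)²(3.40)⁴ = 8553.
F_N/F_S = (L_N/L_S)/(d_N/d_S)² = 8553/484.0 = 17.67.
m_N − m_S = −2.5 log₁₀(17.67) = -3.12.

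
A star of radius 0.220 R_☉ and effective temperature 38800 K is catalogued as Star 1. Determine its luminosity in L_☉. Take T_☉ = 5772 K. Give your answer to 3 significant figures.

L/L_☉ = (R/R_☉)² (T/T_☉)⁴ = (0.220)² × (38800/5772)⁴
       = 0.04840 × (6.722)⁴ = 0.04840 × 2042 = 98.83.

98.8 L_☉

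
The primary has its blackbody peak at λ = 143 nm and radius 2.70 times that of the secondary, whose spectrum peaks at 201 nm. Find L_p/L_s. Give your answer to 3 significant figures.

28.5

Wien's law gives T ∝ 1/λ_max, so T_p/T_s = λ_s/λ_p = 201/143 = 1.406.
Then L ∝ R²T⁴ gives L_p/L_s = (2.70)² × (1.406)⁴ = 7.290 × 3.903 = 28.46.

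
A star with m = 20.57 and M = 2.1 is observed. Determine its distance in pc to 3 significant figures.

m − M = 5 log₁₀(d/10 pc)
20.57 − (2.1) = 18.47 = 5 log₁₀(d/10)
d = 10 × 10^(18.47/5) = 10 × 10^3.694 = 4.943×10^4 pc.

4.94×10^4 pc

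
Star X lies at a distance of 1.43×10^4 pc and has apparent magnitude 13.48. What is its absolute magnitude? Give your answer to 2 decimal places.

M = m − 5 log₁₀(d/10 pc) = 13.48 − 5 log₁₀(1.43×10^4/10)
  = 13.48 − 5 × 3.155 = 13.48 − 15.78 = -2.30.

-2.30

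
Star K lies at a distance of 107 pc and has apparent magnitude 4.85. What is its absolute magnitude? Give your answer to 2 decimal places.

M = m − 5 log₁₀(d/10 pc) = 4.85 − 5 log₁₀(107/10)
  = 4.85 − 5 × 1.029 = 4.85 − 5.15 = -0.30.

-0.30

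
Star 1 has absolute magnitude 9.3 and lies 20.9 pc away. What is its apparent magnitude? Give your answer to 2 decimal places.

m = M + 5 log₁₀(d/10 pc) = 9.3 + 5 log₁₀(20.9/10)
  = 9.3 + 5 × 0.320 = 9.3 + 1.60 = 10.90.

10.90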